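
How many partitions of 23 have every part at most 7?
p(23, parts ≤ 7) = 618

Use the recurrence p(n, m) = p(n, m−1) + p(n−m, m): either the largest part is < m (count p(n, m−1)) or the largest part is exactly m (remove one copy of m, count p(n−m, m)). With p(0, ·) = 1 this gives p(23, parts ≤ 7) = 618. (By conjugating Young diagrams, this also counts partitions of 23 into at most 7 parts.)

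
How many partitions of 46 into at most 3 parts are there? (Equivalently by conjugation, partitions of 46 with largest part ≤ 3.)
p(46, parts ≤ 3) = 200

Use the recurrence p(n, m) = p(n, m−1) + p(n−m, m): either the largest part is < m (count p(n, m−1)) or the largest part is exactly m (remove one copy of m, count p(n−m, m)). With p(0, ·) = 1 this gives p(46, parts ≤ 3) = 200. (By conjugating Young diagrams, this also counts partitions of 46 into at most 3 parts.)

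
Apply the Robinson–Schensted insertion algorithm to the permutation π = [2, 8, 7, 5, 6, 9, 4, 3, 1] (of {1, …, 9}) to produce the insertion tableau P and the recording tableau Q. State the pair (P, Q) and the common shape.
P = [1, 3, 6, 9] / [2] / [4] / [5] / [7] / [8];  Q = [1, 2, 5, 6] / [3] / [4] / [7] / [8] / [9];  common shape = (4, 1, 1, 1, 1, 1)

Row-insert the values π_1, π_2, … into P one at a time, bumping the leftmost entry strictly greater than the inserted value down to the next row. The recording tableau Q records, in position (i, j), the step at which that cell was added to P.
  Insert 2 (step 1): P = [2];  Q = [1]
  Insert 8 (step 2): P = [2, 8];  Q = [1, 2]
  Insert 7 (step 3): P = [2, 7] / [8];  Q = [1, 2] / [3]
  Insert 5 (step 4): P = [2, 5] / [7] / [8];  Q = [1, 2] / [3] / [4]
  Insert 6 (step 5): P = [2, 5, 6] / [7] / [8];  Q = [1, 2, 5] / [3] / [4]
  Insert 9 (step 6): P = [2, 5, 6, 9] / [7] / [8];  Q = [1, 2, 5, 6] / [3] / [4]
  Insert 4 (step 7): P = [2, 4, 6, 9] / [5] / [7] / [8];  Q = [1, 2, 5, 6] / [3] / [4] / [7]
  Insert 3 (step 8): P = [2, 3, 6, 9] / [4] / [5] / [7] / [8];  Q = [1, 2, 5, 6] / [3] / [4] / [7] / [8]
  Insert 1 (step 9): P = [1, 3, 6, 9] / [2] / [4] / [5] / [7] / [8];  Q = [1, 2, 5, 6] / [3] / [4] / [7] / [8] / [9]
Final shape: (4, 1, 1, 1, 1, 1).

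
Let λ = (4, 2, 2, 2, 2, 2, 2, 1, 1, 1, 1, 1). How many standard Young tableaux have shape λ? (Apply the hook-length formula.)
# SYT of shape (4, 2, 2, 2, 2, 2, 2, 1, 1, 1, 1, 1) = 3292016

Hook-length formula: f^λ = n! / Π hook(c), product over all cells c of the Young diagram. For λ = (4, 2, 2, 2, 2, 2, 2, 1, 1, 1, 1, 1), n = 21 boxes. Hook lengths by row (left-to-right, top-to-bottom): [15, 9, 2, 1]; [12, 6]; [11, 5]; [10, 4]; [9, 3]; [8, 2]; [7, 1]; [5]; [4]; [3]; [2]; [1]. Product of hooks = 15519651840000. So f^λ = 21! / 15519651840000 = 51090942171709440000 / 15519651840000 = 3292016.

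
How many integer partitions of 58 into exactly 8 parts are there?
p(58, 8 parts) = 30588

Partitions of n into exactly k parts are in bijection with partitions of n − k into at most k parts (subtract 1 from each part). So p(58, exactly 8) = p(50, parts ≤ 8). Computing via the recurrence p(m, j) = p(m, j−1) + p(m−j, j) gives 30588.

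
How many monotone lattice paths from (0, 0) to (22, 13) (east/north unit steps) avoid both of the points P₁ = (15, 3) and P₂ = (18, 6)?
Number of paths = 1421437152

Inclusion–exclusion. Total paths: C(35, 22) = 1476337800. Through P₁: C(18, 15)·C(17, 7) = 15869568. Through P₂: C(24, 18)·C(11, 4) = 44416680. Since P₁ is strictly southwest of P₂, a monotone path through both must visit P₁ then P₂; paths through both = C(18, 15)·C(6, 3)·C(11, 4) = 5385600. Avoid both = 1476337800 − 15869568 − 44416680 + 5385600 = 1421437152.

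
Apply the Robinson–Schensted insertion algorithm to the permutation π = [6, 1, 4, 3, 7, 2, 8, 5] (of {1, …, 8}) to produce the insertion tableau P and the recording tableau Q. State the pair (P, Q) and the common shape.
P = [1, 2, 5, 8] / [3, 7] / [4] / [6];  Q = [1, 3, 5, 7] / [2, 8] / [4] / [6];  common shape = (4, 2, 1, 1)

Row-insert the values π_1, π_2, … into P one at a time, bumping the leftmost entry strictly greater than the inserted value down to the next row. The recording tableau Q records, in position (i, j), the step at which that cell was added to P.
  Insert 6 (step 1): P = [6];  Q = [1]
  Insert 1 (step 2): P = [1] / [6];  Q = [1] / [2]
  Insert 4 (step 3): P = [1, 4] / [6];  Q = [1, 3] / [2]
  Insert 3 (step 4): P = [1, 3] / [4] / [6];  Q = [1, 3] / [2] / [4]
  Insert 7 (step 5): P = [1, 3, 7] / [4] / [6];  Q = [1, 3, 5] / [2] / [4]
  Insert 2 (step 6): P = [1, 2, 7] / [3] / [4] / [6];  Q = [1, 3, 5] / [2] / [4] / [6]
  Insert 8 (step 7): P = [1, 2, 7, 8] / [3] / [4] / [6];  Q = [1, 3, 5, 7] / [2] / [4] / [6]
  Insert 5 (step 8): P = [1, 2, 5, 8] / [3, 7] / [4] / [6];  Q = [1, 3, 5, 7] / [2, 8] / [4] / [6]
Final shape: (4, 2, 1, 1).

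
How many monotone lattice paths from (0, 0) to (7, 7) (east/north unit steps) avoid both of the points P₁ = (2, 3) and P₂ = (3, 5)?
Number of paths = 1782

Inclusion–exclusion. Total paths: C(14, 7) = 3432. Through P₁: C(5, 2)·C(9, 5) = 1260. Through P₂: C(8, 3)·C(6, 4) = 840. Since P₁ is strictly southwest of P₂, a monotone path through both must visit P₁ then P₂; paths through both = C(5, 2)·C(3, 1)·C(6, 4) = 450. Avoid both = 3432 − 1260 − 840 + 450 = 1782.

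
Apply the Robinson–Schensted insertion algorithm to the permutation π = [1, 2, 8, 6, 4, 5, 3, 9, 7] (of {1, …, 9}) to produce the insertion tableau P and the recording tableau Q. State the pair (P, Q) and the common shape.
P = [1, 2, 3, 5, 7] / [4, 9] / [6] / [8];  Q = [1, 2, 3, 6, 8] / [4, 9] / [5] / [7];  common shape = (5, 2, 1, 1)

Row-insert the values π_1, π_2, … into P one at a time, bumping the leftmost entry strictly greater than the inserted value down to the next row. The recording tableau Q records, in position (i, j), the step at which that cell was added to P.
  Insert 1 (step 1): P = [1];  Q = [1]
  Insert 2 (step 2): P = [1, 2];  Q = [1, 2]
  Insert 8 (step 3): P = [1, 2, 8];  Q = [1, 2, 3]
  Insert 6 (step 4): P = [1, 2, 6] / [8];  Q = [1, 2, 3] / [4]
  Insert 4 (step 5): P = [1, 2, 4] / [6] / [8];  Q = [1, 2, 3] / [4] / [5]
  Insert 5 (step 6): P = [1, 2, 4, 5] / [6] / [8];  Q = [1, 2, 3, 6] / [4] / [5]
  Insert 3 (step 7): P = [1, 2, 3, 5] / [4] / [6] / [8];  Q = [1, 2, 3, 6] / [4] / [5] / [7]
  Insert 9 (step 8): P = [1, 2, 3, 5, 9] / [4] / [6] / [8];  Q = [1, 2, 3, 6, 8] / [4] / [5] / [7]
  Insert 7 (step 9): P = [1, 2, 3, 5, 7] / [4, 9] / [6] / [8];  Q = [1, 2, 3, 6, 8] / [4, 9] / [5] / [7]
Final shape: (5, 2, 1, 1).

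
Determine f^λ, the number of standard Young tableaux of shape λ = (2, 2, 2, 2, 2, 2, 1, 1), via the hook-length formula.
# SYT of shape (2, 2, 2, 2, 2, 2, 1, 1) = 1001

Hook-length formula: f^λ = n! / Π hook(c), product over all cells c of the Young diagram. For λ = (2, 2, 2, 2, 2, 2, 1, 1), n = 14 boxes. Hook lengths by row (left-to-right, top-to-bottom): [9, 6]; [8, 5]; [7, 4]; [6, 3]; [5, 2]; [4, 1]; [2]; [1]. Product of hooks = 87091200. So f^λ = 14! / 87091200 = 87178291200 / 87091200 = 1001.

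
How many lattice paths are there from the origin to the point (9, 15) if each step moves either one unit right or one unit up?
Number of paths = 1307504

A monotone lattice path from (0, 0) to (9, 15) consists of 9 east steps and 15 north steps in some order, so it is determined by which 9 of the 24 steps are east. The count is C(24, 9) = 1307504.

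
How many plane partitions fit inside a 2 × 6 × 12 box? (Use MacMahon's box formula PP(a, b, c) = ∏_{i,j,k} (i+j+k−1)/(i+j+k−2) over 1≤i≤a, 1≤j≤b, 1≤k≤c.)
PP(2, 6, 12) = 71954064

Evaluate the triple product over i = 1..2, j = 1..6, k = 1..12. The factors are (2/1) · (3/2) · (4/3) · (5/4) · (6/5) · (7/6) · (8/7) · (9/8) · … (144 factors total). The numerators and denominators telescope so the product is an integer; carrying out the multiplication exactly gives PP(2, 6, 12) = 71954064.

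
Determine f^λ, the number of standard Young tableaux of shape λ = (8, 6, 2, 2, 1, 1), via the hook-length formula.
# SYT of shape (8, 6, 2, 2, 1, 1) = 82884384

Hook-length formula: f^λ = n! / Π hook(c), product over all cells c of the Young diagram. For λ = (8, 6, 2, 2, 1, 1), n = 20 boxes. Hook lengths by row (left-to-right, top-to-bottom): [13, 10, 7, 6, 5, 4, 2, 1]; [10, 7, 4, 3, 2, 1]; [5, 2]; [4, 1]; [2]; [1]. Product of hooks = 29352960000. So f^λ = 20! / 29352960000 = 2432902008176640000 / 29352960000 = 82884384.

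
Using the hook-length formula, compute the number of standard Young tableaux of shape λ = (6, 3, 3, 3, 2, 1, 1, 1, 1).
# SYT of shape (6, 3, 3, 3, 2, 1, 1, 1, 1) = 258658400

Hook-length formula: f^λ = n! / Π hook(c), product over all cells c of the Young diagram. For λ = (6, 3, 3, 3, 2, 1, 1, 1, 1), n = 21 boxes. Hook lengths by row (left-to-right, top-to-bottom): [14, 9, 7, 3, 2, 1]; [10, 5, 3]; [9, 4, 2]; [8, 3, 1]; [6, 1]; [4]; [3]; [2]; [1]. Product of hooks = 197522841600. So f^λ = 21! / 197522841600 = 51090942171709440000 / 197522841600 = 258658400.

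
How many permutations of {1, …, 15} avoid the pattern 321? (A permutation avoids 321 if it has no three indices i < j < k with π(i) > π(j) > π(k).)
C_15 = 9694845

These 321-avoiding permutations are counted by the Catalan number C_n = (1/(n + 1)) · C(2n, n). For n = 15: C_15 = (1/16) · C(30, 15) = 155117520/16 = 9694845.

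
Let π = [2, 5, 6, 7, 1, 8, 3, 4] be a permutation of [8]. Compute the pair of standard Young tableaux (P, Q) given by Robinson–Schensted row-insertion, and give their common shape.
P = [1, 3, 4, 7, 8] / [2, 5, 6];  Q = [1, 2, 3, 4, 6] / [5, 7, 8];  common shape = (5, 3)

Row-insert the values π_1, π_2, … into P one at a time, bumping the leftmost entry strictly greater than the inserted value down to the next row. The recording tableau Q records, in position (i, j), the step at which that cell was added to P.
  Insert 2 (step 1): P = [2];  Q = [1]
  Insert 5 (step 2): P = [2, 5];  Q = [1, 2]
  Insert 6 (step 3): P = [2, 5, 6];  Q = [1, 2, 3]
  Insert 7 (step 4): P = [2, 5, 6, 7];  Q = [1, 2, 3, 4]
  Insert 1 (step 5): P = [1, 5, 6, 7] / [2];  Q = [1, 2, 3, 4] / [5]
  Insert 8 (step 6): P = [1, 5, 6, 7, 8] / [2];  Q = [1, 2, 3, 4, 6] / [5]
  Insert 3 (step 7): P = [1, 3, 6, 7, 8] / [2, 5];  Q = [1, 2, 3, 4, 6] / [5, 7]
  Insert 4 (step 8): P = [1, 3, 4, 7, 8] / [2, 5, 6];  Q = [1, 2, 3, 4, 6] / [5, 7, 8]
Final shape: (5, 3).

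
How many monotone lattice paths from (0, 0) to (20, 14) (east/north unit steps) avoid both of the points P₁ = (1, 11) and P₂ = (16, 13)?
Number of paths = 1052645745

Inclusion–exclusion. Total paths: C(34, 20) = 1391975640. Through P₁: C(12, 1)·C(22, 19) = 18480. Through P₂: C(29, 16)·C(5, 4) = 339319575. Since P₁ is strictly southwest of P₂, a monotone path through both must visit P₁ then P₂; paths through both = C(12, 1)·C(17, 15)·C(5, 4) = 8160. Avoid both = 1391975640 − 18480 − 339319575 + 8160 = 1052645745.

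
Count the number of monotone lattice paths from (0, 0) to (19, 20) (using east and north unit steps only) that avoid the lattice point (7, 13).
Number of paths = 65017186650

Total paths from (0, 0) to (19, 20): C(39, 19) = 68923264410. Paths through (7, 13): (paths (0, 0) → (7, 13)) × (paths (7, 13) → (19, 20)) = C(20, 7) · C(19, 12) = 77520 · 50388 = 3906077760. Avoidance count = 68923264410 − 3906077760 = 65017186650.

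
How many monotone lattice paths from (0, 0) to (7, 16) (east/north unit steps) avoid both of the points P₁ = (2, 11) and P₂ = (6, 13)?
Number of paths = 121653

Inclusion–exclusion. Total paths: C(23, 7) = 245157. Through P₁: C(13, 2)·C(10, 5) = 19656. Through P₂: C(19, 6)·C(4, 1) = 108528. Since P₁ is strictly southwest of P₂, a monotone path through both must visit P₁ then P₂; paths through both = C(13, 2)·C(6, 4)·C(4, 1) = 4680. Avoid both = 245157 − 19656 − 108528 + 4680 = 121653.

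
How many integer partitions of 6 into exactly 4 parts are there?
p(6, 4 parts) = 2

Partitions of n into exactly k parts ↔ partitions of n − k into at most k parts (subtract 1 from each part). For n = 6, k = 4, the partitions are: 3+1+1+1, 2+2+1+1. Count = 2.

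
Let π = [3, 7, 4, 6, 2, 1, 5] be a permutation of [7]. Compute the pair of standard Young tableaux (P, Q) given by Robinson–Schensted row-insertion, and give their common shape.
P = [1, 4, 5] / [2, 6] / [3] / [7];  Q = [1, 2, 4] / [3, 7] / [5] / [6];  common shape = (3, 2, 1, 1)

Row-insert the values π_1, π_2, … into P one at a time, bumping the leftmost entry strictly greater than the inserted value down to the next row. The recording tableau Q records, in position (i, j), the step at which that cell was added to P.
  Insert 3 (step 1): P = [3];  Q = [1]
  Insert 7 (step 2): P = [3, 7];  Q = [1, 2]
  Insert 4 (step 3): P = [3, 4] / [7];  Q = [1, 2] / [3]
  Insert 6 (step 4): P = [3, 4, 6] / [7];  Q = [1, 2, 4] / [3]
  Insert 2 (step 5): P = [2, 4, 6] / [3] / [7];  Q = [1, 2, 4] / [3] / [5]
  Insert 1 (step 6): P = [1, 4, 6] / [2] / [3] / [7];  Q = [1, 2, 4] / [3] / [5] / [6]
  Insert 5 (step 7): P = [1, 4, 5] / [2, 6] / [3] / [7];  Q = [1, 2, 4] / [3, 7] / [5] / [6]
Final shape: (3, 2, 1, 1).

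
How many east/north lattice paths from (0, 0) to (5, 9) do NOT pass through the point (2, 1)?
Number of paths = 1507

Total paths from (0, 0) to (5, 9): C(14, 5) = 2002. Paths through (2, 1): (paths (0, 0) → (2, 1)) × (paths (2, 1) → (5, 9)) = C(3, 2) · C(11, 3) = 3 · 165 = 495. Avoidance count = 2002 − 495 = 1507.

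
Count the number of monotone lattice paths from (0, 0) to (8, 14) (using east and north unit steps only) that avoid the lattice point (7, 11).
Number of paths = 192474

Total paths from (0, 0) to (8, 14): C(22, 8) = 319770. Paths through (7, 11): (paths (0, 0) → (7, 11)) × (paths (7, 11) → (8, 14)) = C(18, 7) · C(4, 1) = 31824 · 4 = 127296. Avoidance count = 319770 − 127296 = 192474.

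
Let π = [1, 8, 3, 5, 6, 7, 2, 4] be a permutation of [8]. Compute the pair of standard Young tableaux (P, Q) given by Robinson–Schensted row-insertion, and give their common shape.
P = [1, 2, 4, 6, 7] / [3, 5] / [8];  Q = [1, 2, 4, 5, 6] / [3, 8] / [7];  common shape = (5, 2, 1)

Row-insert the values π_1, π_2, … into P one at a time, bumping the leftmost entry strictly greater than the inserted value down to the next row. The recording tableau Q records, in position (i, j), the step at which that cell was added to P.
  Insert 1 (step 1): P = [1];  Q = [1]
  Insert 8 (step 2): P = [1, 8];  Q = [1, 2]
  Insert 3 (step 3): P = [1, 3] / [8];  Q = [1, 2] / [3]
  Insert 5 (step 4): P = [1, 3, 5] / [8];  Q = [1, 2, 4] / [3]
  Insert 6 (step 5): P = [1, 3, 5, 6] / [8];  Q = [1, 2, 4, 5] / [3]
  Insert 7 (step 6): P = [1, 3, 5, 6, 7] / [8];  Q = [1, 2, 4, 5, 6] / [3]
  Insert 2 (step 7): P = [1, 2, 5, 6, 7] / [3] / [8];  Q = [1, 2, 4, 5, 6] / [3] / [7]
  Insert 4 (step 8): P = [1, 2, 4, 6, 7] / [3, 5] / [8];  Q = [1, 2, 4, 5, 6] / [3, 8] / [7]
Final shape: (5, 2, 1).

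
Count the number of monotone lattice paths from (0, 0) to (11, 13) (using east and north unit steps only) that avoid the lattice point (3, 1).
Number of paths = 1992264

Total paths from (0, 0) to (11, 13): C(24, 11) = 2496144. Paths through (3, 1): (paths (0, 0) → (3, 1)) × (paths (3, 1) → (11, 13)) = C(4, 3) · C(20, 8) = 4 · 125970 = 503880. Avoidance count = 2496144 − 503880 = 1992264.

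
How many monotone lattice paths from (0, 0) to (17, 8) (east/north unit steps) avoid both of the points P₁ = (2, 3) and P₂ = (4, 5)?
Number of paths = 889575

Inclusion–exclusion. Total paths: C(25, 17) = 1081575. Through P₁: C(5, 2)·C(20, 15) = 155040. Through P₂: C(9, 4)·C(16, 13) = 70560. Since P₁ is strictly southwest of P₂, a monotone path through both must visit P₁ then P₂; paths through both = C(5, 2)·C(4, 2)·C(16, 13) = 33600. Avoid both = 1081575 − 155040 − 70560 + 33600 = 889575.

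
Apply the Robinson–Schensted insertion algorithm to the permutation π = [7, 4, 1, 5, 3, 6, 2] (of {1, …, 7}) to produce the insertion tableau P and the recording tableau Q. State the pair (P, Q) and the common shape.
P = [1, 2, 6] / [3, 5] / [4] / [7];  Q = [1, 4, 6] / [2, 5] / [3] / [7];  common shape = (3, 2, 1, 1)

Row-insert the values π_1, π_2, … into P one at a time, bumping the leftmost entry strictly greater than the inserted value down to the next row. The recording tableau Q records, in position (i, j), the step at which that cell was added to P.
  Insert 7 (step 1): P = [7];  Q = [1]
  Insert 4 (step 2): P = [4] / [7];  Q = [1] / [2]
  Insert 1 (step 3): P = [1] / [4] / [7];  Q = [1] / [2] / [3]
  Insert 5 (step 4): P = [1, 5] / [4] / [7];  Q = [1, 4] / [2] / [3]
  Insert 3 (step 5): P = [1, 3] / [4, 5] / [7];  Q = [1, 4] / [2, 5] / [3]
  Insert 6 (step 6): P = [1, 3, 6] / [4, 5] / [7];  Q = [1, 4, 6] / [2, 5] / [3]
  Insert 2 (step 7): P = [1, 2, 6] / [3, 5] / [4] / [7];  Q = [1, 4, 6] / [2, 5] / [3] / [7]
Final shape: (3, 2, 1, 1).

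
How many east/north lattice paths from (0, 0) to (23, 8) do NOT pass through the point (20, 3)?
Number of paths = 7789549

Total paths from (0, 0) to (23, 8): C(31, 23) = 7888725. Paths through (20, 3): (paths (0, 0) → (20, 3)) × (paths (20, 3) → (23, 8)) = C(23, 20) · C(8, 3) = 1771 · 56 = 99176. Avoidance count = 7888725 − 99176 = 7789549.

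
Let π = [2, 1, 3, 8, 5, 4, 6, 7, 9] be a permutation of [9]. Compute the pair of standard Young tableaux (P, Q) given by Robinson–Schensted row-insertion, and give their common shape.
P = [1, 3, 4, 6, 7, 9] / [2, 5] / [8];  Q = [1, 3, 4, 7, 8, 9] / [2, 5] / [6];  common shape = (6, 2, 1)

Row-insert the values π_1, π_2, … into P one at a time, bumping the leftmost entry strictly greater than the inserted value down to the next row. The recording tableau Q records, in position (i, j), the step at which that cell was added to P.
  Insert 2 (step 1): P = [2];  Q = [1]
  Insert 1 (step 2): P = [1] / [2];  Q = [1] / [2]
  Insert 3 (step 3): P = [1, 3] / [2];  Q = [1, 3] / [2]
  Insert 8 (step 4): P = [1, 3, 8] / [2];  Q = [1, 3, 4] / [2]
  Insert 5 (step 5): P = [1, 3, 5] / [2, 8];  Q = [1, 3, 4] / [2, 5]
  Insert 4 (step 6): P = [1, 3, 4] / [2, 5] / [8];  Q = [1, 3, 4] / [2, 5] / [6]
  Insert 6 (step 7): P = [1, 3, 4, 6] / [2, 5] / [8];  Q = [1, 3, 4, 7] / [2, 5] / [6]
  Insert 7 (step 8): P = [1, 3, 4, 6, 7] / [2, 5] / [8];  Q = [1, 3, 4, 7, 8] / [2, 5] / [6]
  Insert 9 (step 9): P = [1, 3, 4, 6, 7, 9] / [2, 5] / [8];  Q = [1, 3, 4, 7, 8, 9] / [2, 5] / [6]
Final shape: (6, 2, 1).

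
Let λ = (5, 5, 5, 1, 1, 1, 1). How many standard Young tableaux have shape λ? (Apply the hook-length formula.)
# SYT of shape (5, 5, 5, 1, 1, 1, 1) = 4938024

Hook-length formula: f^λ = n! / Π hook(c), product over all cells c of the Young diagram. For λ = (5, 5, 5, 1, 1, 1, 1), n = 19 boxes. Hook lengths by row (left-to-right, top-to-bottom): [11, 6, 5, 4, 3]; [10, 5, 4, 3, 2]; [9, 4, 3, 2, 1]; [4]; [3]; [2]; [1]. Product of hooks = 24634368000. So f^λ = 19! / 24634368000 = 121645100408832000 / 24634368000 = 4938024.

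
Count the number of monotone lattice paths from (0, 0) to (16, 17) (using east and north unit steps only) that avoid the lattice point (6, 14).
Number of paths = 1155717750

Total paths from (0, 0) to (16, 17): C(33, 16) = 1166803110. Paths through (6, 14): (paths (0, 0) → (6, 14)) × (paths (6, 14) → (16, 17)) = C(20, 6) · C(13, 10) = 38760 · 286 = 11085360. Avoidance count = 1166803110 − 11085360 = 1155717750.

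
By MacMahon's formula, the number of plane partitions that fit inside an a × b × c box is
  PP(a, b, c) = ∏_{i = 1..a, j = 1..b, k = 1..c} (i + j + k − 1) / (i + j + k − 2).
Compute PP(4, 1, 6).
PP(4, 1, 6) = 210

Evaluate the triple product over i = 1..4, j = 1..1, k = 1..6. The factors are (2/1) · (3/2) · (4/3) · (5/4) · (6/5) · (7/6) · (3/2) · (4/3) · … (24 factors total). The numerators and denominators telescope so the product is an integer; carrying out the multiplication exactly gives PP(4, 1, 6) = 210.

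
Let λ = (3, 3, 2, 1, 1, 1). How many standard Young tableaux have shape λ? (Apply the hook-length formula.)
# SYT of shape (3, 3, 2, 1, 1, 1) = 990

Hook-length formula: f^λ = n! / Π hook(c), product over all cells c of the Young diagram. For λ = (3, 3, 2, 1, 1, 1), n = 11 boxes. Hook lengths by row (left-to-right, top-to-bottom): [8, 4, 2]; [7, 3, 1]; [5, 1]; [3]; [2]; [1]. Product of hooks = 40320. So f^λ = 11! / 40320 = 39916800 / 40320 = 990.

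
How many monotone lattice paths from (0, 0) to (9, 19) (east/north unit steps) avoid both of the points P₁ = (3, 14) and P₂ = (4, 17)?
Number of paths = 6524175

Inclusion–exclusion. Total paths: C(28, 9) = 6906900. Through P₁: C(17, 3)·C(11, 6) = 314160. Through P₂: C(21, 4)·C(7, 5) = 125685. Since P₁ is strictly southwest of P₂, a monotone path through both must visit P₁ then P₂; paths through both = C(17, 3)·C(4, 1)·C(7, 5) = 57120. Avoid both = 6906900 − 314160 − 125685 + 57120 = 6524175.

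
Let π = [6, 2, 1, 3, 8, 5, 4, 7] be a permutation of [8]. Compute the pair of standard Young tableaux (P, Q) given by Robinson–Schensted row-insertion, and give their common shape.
P = [1, 3, 4, 7] / [2, 5] / [6, 8];  Q = [1, 4, 5, 8] / [2, 6] / [3, 7];  common shape = (4, 2, 2)

Row-insert the values π_1, π_2, … into P one at a time, bumping the leftmost entry strictly greater than the inserted value down to the next row. The recording tableau Q records, in position (i, j), the step at which that cell was added to P.
  Insert 6 (step 1): P = [6];  Q = [1]
  Insert 2 (step 2): P = [2] / [6];  Q = [1] / [2]
  Insert 1 (step 3): P = [1] / [2] / [6];  Q = [1] / [2] / [3]
  Insert 3 (step 4): P = [1, 3] / [2] / [6];  Q = [1, 4] / [2] / [3]
  Insert 8 (step 5): P = [1, 3, 8] / [2] / [6];  Q = [1, 4, 5] / [2] / [3]
  Insert 5 (step 6): P = [1, 3, 5] / [2, 8] / [6];  Q = [1, 4, 5] / [2, 6] / [3]
  Insert 4 (step 7): P = [1, 3, 4] / [2, 5] / [6, 8];  Q = [1, 4, 5] / [2, 6] / [3, 7]
  Insert 7 (step 8): P = [1, 3, 4, 7] / [2, 5] / [6, 8];  Q = [1, 4, 5, 8] / [2, 6] / [3, 7]
Final shape: (4, 2, 2).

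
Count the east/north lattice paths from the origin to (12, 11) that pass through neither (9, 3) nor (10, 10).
Number of paths = 766790

Inclusion–exclusion. Total paths: C(23, 12) = 1352078. Through P₁: C(12, 9)·C(11, 3) = 36300. Through P₂: C(20, 10)·C(3, 2) = 554268. Since P₁ is strictly southwest of P₂, a monotone path through both must visit P₁ then P₂; paths through both = C(12, 9)·C(8, 1)·C(3, 2) = 5280. Avoid both = 1352078 − 36300 − 554268 + 5280 = 766790.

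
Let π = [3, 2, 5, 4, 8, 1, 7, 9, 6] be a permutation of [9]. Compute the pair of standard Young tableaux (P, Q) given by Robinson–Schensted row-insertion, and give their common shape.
P = [1, 4, 6, 9] / [2, 5, 7] / [3, 8];  Q = [1, 3, 5, 8] / [2, 4, 7] / [6, 9];  common shape = (4, 3, 2)

Row-insert the values π_1, π_2, … into P one at a time, bumping the leftmost entry strictly greater than the inserted value down to the next row. The recording tableau Q records, in position (i, j), the step at which that cell was added to P.
  Insert 3 (step 1): P = [3];  Q = [1]
  Insert 2 (step 2): P = [2] / [3];  Q = [1] / [2]
  Insert 5 (step 3): P = [2, 5] / [3];  Q = [1, 3] / [2]
  Insert 4 (step 4): P = [2, 4] / [3, 5];  Q = [1, 3] / [2, 4]
  Insert 8 (step 5): P = [2, 4, 8] / [3, 5];  Q = [1, 3, 5] / [2, 4]
  Insert 1 (step 6): P = [1, 4, 8] / [2, 5] / [3];  Q = [1, 3, 5] / [2, 4] / [6]
  Insert 7 (step 7): P = [1, 4, 7] / [2, 5, 8] / [3];  Q = [1, 3, 5] / [2, 4, 7] / [6]
  Insert 9 (step 8): P = [1, 4, 7, 9] / [2, 5, 8] / [3];  Q = [1, 3, 5, 8] / [2, 4, 7] / [6]
  Insert 6 (step 9): P = [1, 4, 6, 9] / [2, 5, 7] / [3, 8];  Q = [1, 3, 5, 8] / [2, 4, 7] / [6, 9]
Final shape: (4, 3, 2).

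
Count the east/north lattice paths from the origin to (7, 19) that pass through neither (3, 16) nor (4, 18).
Number of paths = 606253

Inclusion–exclusion. Total paths: C(26, 7) = 657800. Through P₁: C(19, 3)·C(7, 4) = 33915. Through P₂: C(22, 4)·C(4, 3) = 29260. Since P₁ is strictly southwest of P₂, a monotone path through both must visit P₁ then P₂; paths through both = C(19, 3)·C(3, 1)·C(4, 3) = 11628. Avoid both = 657800 − 33915 − 29260 + 11628 = 606253.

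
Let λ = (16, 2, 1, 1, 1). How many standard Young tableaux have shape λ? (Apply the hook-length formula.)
# SYT of shape (16, 2, 1, 1, 1) = 61047

Hook-length formula: f^λ = n! / Π hook(c), product over all cells c of the Young diagram. For λ = (16, 2, 1, 1, 1), n = 21 boxes. Hook lengths by row (left-to-right, top-to-bottom): [20, 16, 14, 13, 12, 11, 10, 9, 8, 7, 6, 5, 4, 3, 2, 1]; [5, 1]; [3]; [2]; [1]. Product of hooks = 836911595520000. So f^λ = 21! / 836911595520000 = 51090942171709440000 / 836911595520000 = 61047.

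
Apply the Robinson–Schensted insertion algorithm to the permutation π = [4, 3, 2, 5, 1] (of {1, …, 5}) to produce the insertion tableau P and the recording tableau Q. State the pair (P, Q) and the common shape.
P = [1, 5] / [2] / [3] / [4];  Q = [1, 4] / [2] / [3] / [5];  common shape = (2, 1, 1, 1)

Row-insert the values π_1, π_2, … into P one at a time, bumping the leftmost entry strictly greater than the inserted value down to the next row. The recording tableau Q records, in position (i, j), the step at which that cell was added to P.
  Insert 4 (step 1): P = [4];  Q = [1]
  Insert 3 (step 2): P = [3] / [4];  Q = [1] / [2]
  Insert 2 (step 3): P = [2] / [3] / [4];  Q = [1] / [2] / [3]
  Insert 5 (step 4): P = [2, 5] / [3] / [4];  Q = [1, 4] / [2] / [3]
  Insert 1 (step 5): P = [1, 5] / [2] / [3] / [4];  Q = [1, 4] / [2] / [3] / [5]
Final shape: (2, 1, 1, 1).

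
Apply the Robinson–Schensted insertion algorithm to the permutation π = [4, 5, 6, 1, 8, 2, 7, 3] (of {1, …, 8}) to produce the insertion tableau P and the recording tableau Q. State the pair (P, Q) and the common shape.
P = [1, 2, 3, 7] / [4, 5, 6] / [8];  Q = [1, 2, 3, 5] / [4, 6, 7] / [8];  common shape = (4, 3, 1)

Row-insert the values π_1, π_2, … into P one at a time, bumping the leftmost entry strictly greater than the inserted value down to the next row. The recording tableau Q records, in position (i, j), the step at which that cell was added to P.
  Insert 4 (step 1): P = [4];  Q = [1]
  Insert 5 (step 2): P = [4, 5];  Q = [1, 2]
  Insert 6 (step 3): P = [4, 5, 6];  Q = [1, 2, 3]
  Insert 1 (step 4): P = [1, 5, 6] / [4];  Q = [1, 2, 3] / [4]
  Insert 8 (step 5): P = [1, 5, 6, 8] / [4];  Q = [1, 2, 3, 5] / [4]
  Insert 2 (step 6): P = [1, 2, 6, 8] / [4, 5];  Q = [1, 2, 3, 5] / [4, 6]
  Insert 7 (step 7): P = [1, 2, 6, 7] / [4, 5, 8];  Q = [1, 2, 3, 5] / [4, 6, 7]
  Insert 3 (step 8): P = [1, 2, 3, 7] / [4, 5, 6] / [8];  Q = [1, 2, 3, 5] / [4, 6, 7] / [8]
Final shape: (4, 3, 1).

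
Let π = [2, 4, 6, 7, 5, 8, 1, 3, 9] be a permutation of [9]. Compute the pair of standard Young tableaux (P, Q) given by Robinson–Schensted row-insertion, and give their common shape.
P = [1, 3, 5, 7, 8, 9] / [2, 4] / [6];  Q = [1, 2, 3, 4, 6, 9] / [5, 8] / [7];  common shape = (6, 2, 1)

Row-insert the values π_1, π_2, … into P one at a time, bumping the leftmost entry strictly greater than the inserted value down to the next row. The recording tableau Q records, in position (i, j), the step at which that cell was added to P.
  Insert 2 (step 1): P = [2];  Q = [1]
  Insert 4 (step 2): P = [2, 4];  Q = [1, 2]
  Insert 6 (step 3): P = [2, 4, 6];  Q = [1, 2, 3]
  Insert 7 (step 4): P = [2, 4, 6, 7];  Q = [1, 2, 3, 4]
  Insert 5 (step 5): P = [2, 4, 5, 7] / [6];  Q = [1, 2, 3, 4] / [5]
  Insert 8 (step 6): P = [2, 4, 5, 7, 8] / [6];  Q = [1, 2, 3, 4, 6] / [5]
  Insert 1 (step 7): P = [1, 4, 5, 7, 8] / [2] / [6];  Q = [1, 2, 3, 4, 6] / [5] / [7]
  Insert 3 (step 8): P = [1, 3, 5, 7, 8] / [2, 4] / [6];  Q = [1, 2, 3, 4, 6] / [5, 8] / [7]
  Insert 9 (step 9): P = [1, 3, 5, 7, 8, 9] / [2, 4] / [6];  Q = [1, 2, 3, 4, 6, 9] / [5, 8] / [7]
Final shape: (6, 2, 1).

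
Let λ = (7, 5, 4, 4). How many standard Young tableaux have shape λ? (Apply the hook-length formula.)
# SYT of shape (7, 5, 4, 4) = 24942060

Hook-length formula: f^λ = n! / Π hook(c), product over all cells c of the Young diagram. For λ = (7, 5, 4, 4), n = 20 boxes. Hook lengths by row (left-to-right, top-to-bottom): [10, 9, 8, 7, 4, 2, 1]; [7, 6, 5, 4, 1]; [5, 4, 3, 2]; [4, 3, 2, 1]. Product of hooks = 97542144000. So f^λ = 20! / 97542144000 = 2432902008176640000 / 97542144000 = 24942060.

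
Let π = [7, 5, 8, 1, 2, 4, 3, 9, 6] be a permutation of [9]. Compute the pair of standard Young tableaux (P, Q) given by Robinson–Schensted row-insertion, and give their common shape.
P = [1, 2, 3, 6] / [4, 8, 9] / [5] / [7];  Q = [1, 3, 6, 8] / [2, 5, 9] / [4] / [7];  common shape = (4, 3, 1, 1)

Row-insert the values π_1, π_2, … into P one at a time, bumping the leftmost entry strictly greater than the inserted value down to the next row. The recording tableau Q records, in position (i, j), the step at which that cell was added to P.
  Insert 7 (step 1): P = [7];  Q = [1]
  Insert 5 (step 2): P = [5] / [7];  Q = [1] / [2]
  Insert 8 (step 3): P = [5, 8] / [7];  Q = [1, 3] / [2]
  Insert 1 (step 4): P = [1, 8] / [5] / [7];  Q = [1, 3] / [2] / [4]
  Insert 2 (step 5): P = [1, 2] / [5, 8] / [7];  Q = [1, 3] / [2, 5] / [4]
  Insert 4 (step 6): P = [1, 2, 4] / [5, 8] / [7];  Q = [1, 3, 6] / [2, 5] / [4]
  Insert 3 (step 7): P = [1, 2, 3] / [4, 8] / [5] / [7];  Q = [1, 3, 6] / [2, 5] / [4] / [7]
  Insert 9 (step 8): P = [1, 2, 3, 9] / [4, 8] / [5] / [7];  Q = [1, 3, 6, 8] / [2, 5] / [4] / [7]
  Insert 6 (step 9): P = [1, 2, 3, 6] / [4, 8, 9] / [5] / [7];  Q = [1, 3, 6, 8] / [2, 5, 9] / [4] / [7]
Final shape: (4, 3, 1, 1).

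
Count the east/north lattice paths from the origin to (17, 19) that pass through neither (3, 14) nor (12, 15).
Number of paths = 6400080000

Inclusion–exclusion. Total paths: C(36, 17) = 8597496600. Through P₁: C(17, 3)·C(19, 14) = 7907040. Through P₂: C(27, 12)·C(9, 5) = 2190366360. Since P₁ is strictly southwest of P₂, a monotone path through both must visit P₁ then P₂; paths through both = C(17, 3)·C(10, 9)·C(9, 5) = 856800. Avoid both = 8597496600 − 7907040 − 2190366360 + 856800 = 6400080000.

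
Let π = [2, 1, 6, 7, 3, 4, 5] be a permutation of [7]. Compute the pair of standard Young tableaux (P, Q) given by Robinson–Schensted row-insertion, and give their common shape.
P = [1, 3, 4, 5] / [2, 6, 7];  Q = [1, 3, 4, 7] / [2, 5, 6];  common shape = (4, 3)

Row-insert the values π_1, π_2, … into P one at a time, bumping the leftmost entry strictly greater than the inserted value down to the next row. The recording tableau Q records, in position (i, j), the step at which that cell was added to P.
  Insert 2 (step 1): P = [2];  Q = [1]
  Insert 1 (step 2): P = [1] / [2];  Q = [1] / [2]
  Insert 6 (step 3): P = [1, 6] / [2];  Q = [1, 3] / [2]
  Insert 7 (step 4): P = [1, 6, 7] / [2];  Q = [1, 3, 4] / [2]
  Insert 3 (step 5): P = [1, 3, 7] / [2, 6];  Q = [1, 3, 4] / [2, 5]
  Insert 4 (step 6): P = [1, 3, 4] / [2, 6, 7];  Q = [1, 3, 4] / [2, 5, 6]
  Insert 5 (step 7): P = [1, 3, 4, 5] / [2, 6, 7];  Q = [1, 3, 4, 7] / [2, 5, 6]
Final shape: (4, 3).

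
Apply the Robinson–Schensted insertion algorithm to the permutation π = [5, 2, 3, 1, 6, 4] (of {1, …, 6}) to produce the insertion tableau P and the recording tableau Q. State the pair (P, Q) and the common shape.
P = [1, 3, 4] / [2, 6] / [5];  Q = [1, 3, 5] / [2, 6] / [4];  common shape = (3, 2, 1)

Row-insert the values π_1, π_2, … into P one at a time, bumping the leftmost entry strictly greater than the inserted value down to the next row. The recording tableau Q records, in position (i, j), the step at which that cell was added to P.
  Insert 5 (step 1): P = [5];  Q = [1]
  Insert 2 (step 2): P = [2] / [5];  Q = [1] / [2]
  Insert 3 (step 3): P = [2, 3] / [5];  Q = [1, 3] / [2]
  Insert 1 (step 4): P = [1, 3] / [2] / [5];  Q = [1, 3] / [2] / [4]
  Insert 6 (step 5): P = [1, 3, 6] / [2] / [5];  Q = [1, 3, 5] / [2] / [4]
  Insert 4 (step 6): P = [1, 3, 4] / [2, 6] / [5];  Q = [1, 3, 5] / [2, 6] / [4]
Final shape: (3, 2, 1).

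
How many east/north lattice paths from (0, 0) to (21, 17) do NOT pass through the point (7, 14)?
Number of paths = 28702072980

Total paths from (0, 0) to (21, 17): C(38, 21) = 28781143380. Paths through (7, 14): (paths (0, 0) → (7, 14)) × (paths (7, 14) → (21, 17)) = C(21, 7) · C(17, 14) = 116280 · 680 = 79070400. Avoidance count = 28781143380 − 79070400 = 28702072980.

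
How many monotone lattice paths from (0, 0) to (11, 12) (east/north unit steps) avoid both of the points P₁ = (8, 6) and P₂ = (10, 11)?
Number of paths = 520520

Inclusion–exclusion. Total paths: C(23, 11) = 1352078. Through P₁: C(14, 8)·C(9, 3) = 252252. Through P₂: C(21, 10)·C(2, 1) = 705432. Since P₁ is strictly southwest of P₂, a monotone path through both must visit P₁ then P₂; paths through both = C(14, 8)·C(7, 2)·C(2, 1) = 126126. Avoid both = 1352078 − 252252 − 705432 + 126126 = 520520.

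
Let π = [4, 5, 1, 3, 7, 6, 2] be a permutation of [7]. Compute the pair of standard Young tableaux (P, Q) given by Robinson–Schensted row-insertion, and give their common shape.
P = [1, 2, 6] / [3, 5, 7] / [4];  Q = [1, 2, 5] / [3, 4, 6] / [7];  common shape = (3, 3, 1)

Row-insert the values π_1, π_2, … into P one at a time, bumping the leftmost entry strictly greater than the inserted value down to the next row. The recording tableau Q records, in position (i, j), the step at which that cell was added to P.
  Insert 4 (step 1): P = [4];  Q = [1]
  Insert 5 (step 2): P = [4, 5];  Q = [1, 2]
  Insert 1 (step 3): P = [1, 5] / [4];  Q = [1, 2] / [3]
  Insert 3 (step 4): P = [1, 3] / [4, 5];  Q = [1, 2] / [3, 4]
  Insert 7 (step 5): P = [1, 3, 7] / [4, 5];  Q = [1, 2, 5] / [3, 4]
  Insert 6 (step 6): P = [1, 3, 6] / [4, 5, 7];  Q = [1, 2, 5] / [3, 4, 6]
  Insert 2 (step 7): P = [1, 2, 6] / [3, 5, 7] / [4];  Q = [1, 2, 5] / [3, 4, 6] / [7]
Final shape: (3, 3, 1).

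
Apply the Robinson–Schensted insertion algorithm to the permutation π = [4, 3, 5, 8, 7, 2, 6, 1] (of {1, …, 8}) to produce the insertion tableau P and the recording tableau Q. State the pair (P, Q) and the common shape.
P = [1, 5, 6] / [2, 7] / [3, 8] / [4];  Q = [1, 3, 4] / [2, 5] / [6, 7] / [8];  common shape = (3, 2, 2, 1)

Row-insert the values π_1, π_2, … into P one at a time, bumping the leftmost entry strictly greater than the inserted value down to the next row. The recording tableau Q records, in position (i, j), the step at which that cell was added to P.
  Insert 4 (step 1): P = [4];  Q = [1]
  Insert 3 (step 2): P = [3] / [4];  Q = [1] / [2]
  Insert 5 (step 3): P = [3, 5] / [4];  Q = [1, 3] / [2]
  Insert 8 (step 4): P = [3, 5, 8] / [4];  Q = [1, 3, 4] / [2]
  Insert 7 (step 5): P = [3, 5, 7] / [4, 8];  Q = [1, 3, 4] / [2, 5]
  Insert 2 (step 6): P = [2, 5, 7] / [3, 8] / [4];  Q = [1, 3, 4] / [2, 5] / [6]
  Insert 6 (step 7): P = [2, 5, 6] / [3, 7] / [4, 8];  Q = [1, 3, 4] / [2, 5] / [6, 7]
  Insert 1 (step 8): P = [1, 5, 6] / [2, 7] / [3, 8] / [4];  Q = [1, 3, 4] / [2, 5] / [6, 7] / [8]
Final shape: (3, 2, 2, 1).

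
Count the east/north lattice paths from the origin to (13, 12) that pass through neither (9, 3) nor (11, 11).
Number of paths = 2956404

Inclusion–exclusion. Total paths: C(25, 13) = 5200300. Through P₁: C(12, 9)·C(13, 4) = 157300. Through P₂: C(22, 11)·C(3, 2) = 2116296. Since P₁ is strictly southwest of P₂, a monotone path through both must visit P₁ then P₂; paths through both = C(12, 9)·C(10, 2)·C(3, 2) = 29700. Avoid both = 5200300 − 157300 − 2116296 + 29700 = 2956404.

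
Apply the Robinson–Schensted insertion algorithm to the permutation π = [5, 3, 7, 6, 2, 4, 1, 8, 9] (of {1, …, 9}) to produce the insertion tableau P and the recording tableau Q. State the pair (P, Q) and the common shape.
P = [1, 4, 8, 9] / [2, 6] / [3, 7] / [5];  Q = [1, 3, 8, 9] / [2, 4] / [5, 6] / [7];  common shape = (4, 2, 2, 1)

Row-insert the values π_1, π_2, … into P one at a time, bumping the leftmost entry strictly greater than the inserted value down to the next row. The recording tableau Q records, in position (i, j), the step at which that cell was added to P.
  Insert 5 (step 1): P = [5];  Q = [1]
  Insert 3 (step 2): P = [3] / [5];  Q = [1] / [2]
  Insert 7 (step 3): P = [3, 7] / [5];  Q = [1, 3] / [2]
  Insert 6 (step 4): P = [3, 6] / [5, 7];  Q = [1, 3] / [2, 4]
  Insert 2 (step 5): P = [2, 6] / [3, 7] / [5];  Q = [1, 3] / [2, 4] / [5]
  Insert 4 (step 6): P = [2, 4] / [3, 6] / [5, 7];  Q = [1, 3] / [2, 4] / [5, 6]
  Insert 1 (step 7): P = [1, 4] / [2, 6] / [3, 7] / [5];  Q = [1, 3] / [2, 4] / [5, 6] / [7]
  Insert 8 (step 8): P = [1, 4, 8] / [2, 6] / [3, 7] / [5];  Q = [1, 3, 8] / [2, 4] / [5, 6] / [7]
  Insert 9 (step 9): P = [1, 4, 8, 9] / [2, 6] / [3, 7] / [5];  Q = [1, 3, 8, 9] / [2, 4] / [5, 6] / [7]
Final shape: (4, 2, 2, 1).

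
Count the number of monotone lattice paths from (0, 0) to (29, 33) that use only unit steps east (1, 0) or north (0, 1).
Number of paths = 409894288378212890

A monotone lattice path from (0, 0) to (29, 33) consists of 29 east steps and 33 north steps in some order, so it is determined by which 29 of the 62 steps are east. The count is C(62, 29) = 409894288378212890.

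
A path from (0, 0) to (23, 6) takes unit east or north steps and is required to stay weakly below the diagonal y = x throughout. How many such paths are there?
Number of paths = 356265

By the reflection principle (André's argument), the number of monotone paths to (23, 6) with n ≤ m that never go above y = x is C(29, 23) − C(29, 24) = 475020 − 118755 = 356265.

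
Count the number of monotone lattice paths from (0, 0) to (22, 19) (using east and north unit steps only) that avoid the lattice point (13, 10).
Number of paths = 189038181280

Total paths from (0, 0) to (22, 19): C(41, 22) = 244662670200. Paths through (13, 10): (paths (0, 0) → (13, 10)) × (paths (13, 10) → (22, 19)) = C(23, 13) · C(18, 9) = 1144066 · 48620 = 55624488920. Avoidance count = 244662670200 − 55624488920 = 189038181280.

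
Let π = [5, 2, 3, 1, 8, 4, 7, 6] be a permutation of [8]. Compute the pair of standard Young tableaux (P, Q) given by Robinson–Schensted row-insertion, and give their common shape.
P = [1, 3, 4, 6] / [2, 7] / [5, 8];  Q = [1, 3, 5, 7] / [2, 6] / [4, 8];  common shape = (4, 2, 2)

Row-insert the values π_1, π_2, … into P one at a time, bumping the leftmost entry strictly greater than the inserted value down to the next row. The recording tableau Q records, in position (i, j), the step at which that cell was added to P.
  Insert 5 (step 1): P = [5];  Q = [1]
  Insert 2 (step 2): P = [2] / [5];  Q = [1] / [2]
  Insert 3 (step 3): P = [2, 3] / [5];  Q = [1, 3] / [2]
  Insert 1 (step 4): P = [1, 3] / [2] / [5];  Q = [1, 3] / [2] / [4]
  Insert 8 (step 5): P = [1, 3, 8] / [2] / [5];  Q = [1, 3, 5] / [2] / [4]
  Insert 4 (step 6): P = [1, 3, 4] / [2, 8] / [5];  Q = [1, 3, 5] / [2, 6] / [4]
  Insert 7 (step 7): P = [1, 3, 4, 7] / [2, 8] / [5];  Q = [1, 3, 5, 7] / [2, 6] / [4]
  Insert 6 (step 8): P = [1, 3, 4, 6] / [2, 7] / [5, 8];  Q = [1, 3, 5, 7] / [2, 6] / [4, 8]
Final shape: (4, 2, 2).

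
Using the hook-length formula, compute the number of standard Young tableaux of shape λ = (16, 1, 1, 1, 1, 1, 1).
# SYT of shape (16, 1, 1, 1, 1, 1, 1) = 54264

Hook-length formula: f^λ = n! / Π hook(c), product over all cells c of the Young diagram. For λ = (16, 1, 1, 1, 1, 1, 1), n = 22 boxes. Hook lengths by row (left-to-right, top-to-bottom): [22, 15, 14, 13, 12, 11, 10, 9, 8, 7, 6, 5, 4, 3, 2, 1]; [6]; [5]; [4]; [3]; [2]; [1]. Product of hooks = 20713561989120000. So f^λ = 22! / 20713561989120000 = 1124000727777607680000 / 20713561989120000 = 54264.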